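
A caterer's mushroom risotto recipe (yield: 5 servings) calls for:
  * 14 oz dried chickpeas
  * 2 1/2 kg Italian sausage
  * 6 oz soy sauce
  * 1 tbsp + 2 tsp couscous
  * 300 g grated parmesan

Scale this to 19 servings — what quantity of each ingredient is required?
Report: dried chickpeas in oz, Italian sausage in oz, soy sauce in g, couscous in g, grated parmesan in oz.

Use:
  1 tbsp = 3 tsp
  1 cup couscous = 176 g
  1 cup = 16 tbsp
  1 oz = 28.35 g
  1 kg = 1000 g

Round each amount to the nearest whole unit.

dried chickpeas: 53 oz; Italian sausage: 335 oz; soy sauce: 646 g; couscous: 70 g; grated parmesan: 40 oz

Scaling factor: 19/5 = 3.8.
dried chickpeas: 14 oz × 19/5 ≈ 53 oz
Italian sausage: 2.5 kg × 19/5 × 1000 g/kg ÷ 28.35 g/oz ≈ 335 oz
soy sauce: 6 oz × 19/5 × 28.35 g/oz ≈ 646 g
couscous: (1 tbsp + 2 tsp = 5/3 tbsp) × 19/5 ÷ 16 tbsp/cup × 176 g/cup ≈ 70 g
grated parmesan: 300 g × 19/5 ÷ 28.35 g/oz ≈ 40 oz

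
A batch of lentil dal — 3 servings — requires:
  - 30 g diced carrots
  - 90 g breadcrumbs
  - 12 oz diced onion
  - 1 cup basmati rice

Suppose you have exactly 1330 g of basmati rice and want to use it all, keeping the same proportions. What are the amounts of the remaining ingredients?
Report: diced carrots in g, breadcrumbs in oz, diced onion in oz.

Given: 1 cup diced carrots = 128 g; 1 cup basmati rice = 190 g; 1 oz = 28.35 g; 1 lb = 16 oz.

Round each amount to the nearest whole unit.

diced carrots: 210 g; breadcrumbs: 22 oz; diced onion: 84 oz

The original recipe has 190 g of basmati rice, so the scaling factor is 1330 ÷ 190 = 7.
diced carrots: 30 g × 7 = 210 g
breadcrumbs: 90 g × 7 ÷ 28.35 g/oz ≈ 22 oz
diced onion: 12 oz × 7 = 84 oz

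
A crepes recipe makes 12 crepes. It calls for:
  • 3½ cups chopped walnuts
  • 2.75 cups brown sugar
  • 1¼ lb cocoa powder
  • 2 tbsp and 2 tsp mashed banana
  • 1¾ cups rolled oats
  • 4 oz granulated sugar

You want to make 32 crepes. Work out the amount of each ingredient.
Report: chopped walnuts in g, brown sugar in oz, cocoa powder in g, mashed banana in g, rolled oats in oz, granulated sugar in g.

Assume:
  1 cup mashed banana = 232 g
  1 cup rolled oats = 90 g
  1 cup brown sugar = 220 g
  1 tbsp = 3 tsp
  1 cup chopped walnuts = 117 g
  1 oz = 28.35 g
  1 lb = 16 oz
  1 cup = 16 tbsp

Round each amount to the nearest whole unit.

chopped walnuts: 1092 g; brown sugar: 57 oz; cocoa powder: 1512 g; mashed banana: 103 g; rolled oats: 15 oz; granulated sugar: 302 g

Scaling factor: 32/12 = 8/3.
chopped walnuts: 3.5 cup × 8/3 × 117 g/cup = 1092 g
brown sugar: 2.75 cup × 8/3 × 220 g/cup ÷ 28.35 g/oz ≈ 57 oz
cocoa powder: 1.25 lb × 8/3 × 16 oz/lb × 28.35 g/oz = 1512 g
mashed banana: (2 tbsp + 2 tsp = 8/3 tbsp) × 8/3 ÷ 16 tbsp/cup × 232 g/cup ≈ 103 g
rolled oats: 1.75 cup × 8/3 × 90 g/cup ÷ 28.35 g/oz ≈ 15 oz
granulated sugar: 4 oz × 8/3 × 28.35 g/oz ≈ 302 g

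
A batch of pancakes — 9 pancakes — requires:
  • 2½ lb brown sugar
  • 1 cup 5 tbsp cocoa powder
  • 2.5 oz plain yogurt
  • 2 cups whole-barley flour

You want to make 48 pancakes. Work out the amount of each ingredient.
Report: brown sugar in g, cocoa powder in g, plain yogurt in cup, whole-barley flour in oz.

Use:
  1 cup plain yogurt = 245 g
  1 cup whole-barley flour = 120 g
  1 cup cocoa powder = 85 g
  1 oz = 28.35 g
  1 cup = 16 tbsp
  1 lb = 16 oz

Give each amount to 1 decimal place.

brown sugar: 6048.0 g; cocoa powder: 595.0 g; plain yogurt: 1.5 cup; whole-barley flour: 45.1 oz

Scaling factor: 48/9 = 16/3.
brown sugar: 2.5 lb × 16/3 × 16 oz/lb × 28.35 g/oz = 6048.0 g
cocoa powder: (1 cup + 5 tbsp = 1.3125 cup) × 16/3 × 85 g/cup = 595.0 g
plain yogurt: 2.5 oz × 16/3 × 28.35 g/oz ÷ 245 g/cup ≈ 1.5 cup
whole-barley flour: 2 cup × 16/3 × 120 g/cup ÷ 28.35 g/oz ≈ 45.1 oz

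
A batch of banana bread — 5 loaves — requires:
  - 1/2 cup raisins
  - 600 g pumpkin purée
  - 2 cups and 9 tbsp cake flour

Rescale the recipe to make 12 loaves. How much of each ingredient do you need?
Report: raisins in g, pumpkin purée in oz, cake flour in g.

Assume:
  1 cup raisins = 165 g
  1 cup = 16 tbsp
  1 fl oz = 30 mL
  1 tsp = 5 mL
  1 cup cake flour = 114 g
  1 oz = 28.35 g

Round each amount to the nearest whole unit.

Scaling factor: 12/5 = 2.4.
raisins: 0.5 cup × 12/5 × 165 g/cup = 198 g
pumpkin purée: 600 g × 12/5 ÷ 28.35 g/oz ≈ 51 oz
cake flour: (2 cup + 9 tbsp = 2.5625 cup) × 12/5 × 114 g/cup ≈ 701 g

raisins: 198 g; pumpkin purée: 51 oz; cake flour: 701 g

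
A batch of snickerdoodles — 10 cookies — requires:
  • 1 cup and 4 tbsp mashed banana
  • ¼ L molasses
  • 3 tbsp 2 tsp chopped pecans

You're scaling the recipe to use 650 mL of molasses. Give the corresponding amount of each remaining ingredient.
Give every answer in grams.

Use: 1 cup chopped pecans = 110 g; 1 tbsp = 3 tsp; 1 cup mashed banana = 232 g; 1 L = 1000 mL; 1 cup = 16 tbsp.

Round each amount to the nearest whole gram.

The original recipe has 250 mL of molasses, so the scaling factor is 650 ÷ 250 = 13/5 = 2.6.
mashed banana: (1 cup + 4 tbsp = 1.25 cup) × 13/5 × 232 g/cup = 754 g
chopped pecans: (3 tbsp + 2 tsp = 11/3 tbsp) × 13/5 ÷ 16 tbsp/cup × 110 g/cup ≈ 66 g

mashed banana: 754 g; chopped pecans: 66 g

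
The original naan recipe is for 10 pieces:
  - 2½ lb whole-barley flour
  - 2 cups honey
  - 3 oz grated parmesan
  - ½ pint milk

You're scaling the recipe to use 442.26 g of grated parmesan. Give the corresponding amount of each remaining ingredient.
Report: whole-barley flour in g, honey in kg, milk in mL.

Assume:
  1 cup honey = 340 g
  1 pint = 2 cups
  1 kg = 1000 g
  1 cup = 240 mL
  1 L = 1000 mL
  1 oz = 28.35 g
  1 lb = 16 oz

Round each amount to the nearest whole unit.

whole-barley flour: 5897 g; honey: 4 kg; milk: 1248 mL

The original recipe has 85.05 g of grated parmesan, so the scaling factor is 442.26 ÷ 85.05 = 26/5 = 5.2.
whole-barley flour: 2.5 lb × 26/5 × 16 oz/lb × 28.35 g/oz ≈ 5897 g
honey: 2 cup × 26/5 × 340 g/cup ÷ 1000 g/kg ≈ 4 kg
milk: 0.5 pint × 26/5 × 2 cup/pint × 240 mL/cup = 1248 mL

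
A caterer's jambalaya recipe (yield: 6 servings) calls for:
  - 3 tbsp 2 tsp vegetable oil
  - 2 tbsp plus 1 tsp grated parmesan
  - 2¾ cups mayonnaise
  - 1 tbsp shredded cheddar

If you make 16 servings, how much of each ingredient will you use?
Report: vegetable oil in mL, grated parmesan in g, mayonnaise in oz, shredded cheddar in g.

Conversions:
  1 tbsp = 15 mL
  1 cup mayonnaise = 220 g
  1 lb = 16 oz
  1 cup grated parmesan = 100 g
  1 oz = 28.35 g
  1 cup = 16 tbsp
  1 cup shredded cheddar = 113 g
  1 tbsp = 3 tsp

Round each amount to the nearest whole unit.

Scaling factor: 16/6 = 8/3.
vegetable oil: (3 tbsp + 2 tsp = 11/3 tbsp) × 8/3 × 15 mL/tbsp ≈ 147 mL
grated parmesan: (2 tbsp + 1 tsp = 7/3 tbsp) × 8/3 ÷ 16 tbsp/cup × 100 g/cup ≈ 39 g
mayonnaise: 2.75 cup × 8/3 × 220 g/cup ÷ 28.35 g/oz ≈ 57 oz
shredded cheddar: 1 tbsp × 8/3 ÷ 16 tbsp/cup × 113 g/cup ≈ 19 g

vegetable oil: 147 mL; grated parmesan: 39 g; mayonnaise: 57 oz; shredded cheddar: 19 g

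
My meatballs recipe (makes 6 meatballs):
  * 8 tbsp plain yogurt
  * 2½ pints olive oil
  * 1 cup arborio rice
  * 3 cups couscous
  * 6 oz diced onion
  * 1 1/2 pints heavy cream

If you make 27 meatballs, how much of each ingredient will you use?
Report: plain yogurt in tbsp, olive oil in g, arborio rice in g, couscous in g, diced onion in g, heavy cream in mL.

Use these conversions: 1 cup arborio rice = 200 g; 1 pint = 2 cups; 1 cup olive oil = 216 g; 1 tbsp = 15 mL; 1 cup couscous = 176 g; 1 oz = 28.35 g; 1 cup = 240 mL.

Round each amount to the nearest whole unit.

plain yogurt: 36 tbsp; olive oil: 4860 g; arborio rice: 900 g; couscous: 2376 g; diced onion: 765 g; heavy cream: 3240 mL

Scaling factor: 27/6 = 9/2 = 4.5.
plain yogurt: 8 tbsp × 9/2 = 36 tbsp
olive oil: 2.5 pint × 9/2 × 2 cup/pint × 216 g/cup = 4860 g
arborio rice: 1 cup × 9/2 × 200 g/cup = 900 g
couscous: 3 cup × 9/2 × 176 g/cup = 2376 g
diced onion: 6 oz × 9/2 × 28.35 g/oz ≈ 765 g
heavy cream: 1.5 pint × 9/2 × 2 cup/pint × 240 mL/cup = 3240 mL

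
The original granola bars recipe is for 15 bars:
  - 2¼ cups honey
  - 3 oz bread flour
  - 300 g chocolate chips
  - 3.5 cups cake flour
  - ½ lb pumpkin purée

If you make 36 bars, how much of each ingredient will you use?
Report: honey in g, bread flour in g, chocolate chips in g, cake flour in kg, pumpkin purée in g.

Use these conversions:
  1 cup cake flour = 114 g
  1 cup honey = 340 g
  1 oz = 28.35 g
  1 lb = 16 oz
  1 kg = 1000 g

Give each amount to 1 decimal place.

Scaling factor: 36/15 = 12/5 = 2.4.
honey: 2.25 cup × 12/5 × 340 g/cup = 1836.0 g
bread flour: 3 oz × 12/5 × 28.35 g/oz ≈ 204.1 g
chocolate chips: 300 g × 12/5 = 720.0 g
cake flour: 3.5 cup × 12/5 × 114 g/cup ÷ 1000 g/kg ≈ 1.0 kg
pumpkin purée: 0.5 lb × 12/5 × 16 oz/lb × 28.35 g/oz ≈ 544.3 g

honey: 1836.0 g; bread flour: 204.1 g; chocolate chips: 720.0 g; cake flour: 1.0 kg; pumpkin purée: 544.3 g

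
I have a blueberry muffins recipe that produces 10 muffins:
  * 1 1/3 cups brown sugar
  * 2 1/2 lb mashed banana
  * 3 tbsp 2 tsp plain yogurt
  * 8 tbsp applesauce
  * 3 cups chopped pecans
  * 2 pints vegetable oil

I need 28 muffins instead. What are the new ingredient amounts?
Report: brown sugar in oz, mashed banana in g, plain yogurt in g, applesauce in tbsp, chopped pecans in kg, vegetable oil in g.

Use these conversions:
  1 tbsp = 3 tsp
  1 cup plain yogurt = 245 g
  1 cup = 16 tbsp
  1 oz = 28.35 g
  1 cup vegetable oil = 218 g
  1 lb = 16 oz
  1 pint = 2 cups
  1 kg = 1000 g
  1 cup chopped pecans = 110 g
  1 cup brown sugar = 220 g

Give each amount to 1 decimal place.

Scaling factor: 28/10 = 14/5 = 2.8.
brown sugar: 4/3 cup × 14/5 × 220 g/cup ÷ 28.35 g/oz ≈ 29.0 oz
mashed banana: 2.5 lb × 14/5 × 16 oz/lb × 28.35 g/oz = 3175.2 g
plain yogurt: (3 tbsp + 2 tsp = 11/3 tbsp) × 14/5 ÷ 16 tbsp/cup × 245 g/cup ≈ 157.2 g
applesauce: 8 tbsp × 14/5 = 22.4 tbsp
chopped pecans: 3 cup × 14/5 × 110 g/cup ÷ 1000 g/kg ≈ 0.9 kg
vegetable oil: 2 pint × 14/5 × 2 cup/pint × 218 g/cup = 2441.6 g

brown sugar: 29.0 oz; mashed banana: 3175.2 g; plain yogurt: 157.2 g; applesauce: 22.4 tbsp; chopped pecans: 0.9 kg; vegetable oil: 2441.6 g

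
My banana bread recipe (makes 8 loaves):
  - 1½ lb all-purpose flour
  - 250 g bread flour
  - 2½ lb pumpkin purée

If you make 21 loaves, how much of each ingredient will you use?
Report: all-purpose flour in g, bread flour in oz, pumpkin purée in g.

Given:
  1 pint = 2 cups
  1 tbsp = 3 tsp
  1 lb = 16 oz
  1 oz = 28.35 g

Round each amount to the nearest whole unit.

Scaling factor: 21/8 = 2.625.
all-purpose flour: 1.5 lb × 21/8 × 16 oz/lb × 28.35 g/oz ≈ 1786 g
bread flour: 250 g × 21/8 ÷ 28.35 g/oz ≈ 23 oz
pumpkin purée: 2.5 lb × 21/8 × 16 oz/lb × 28.35 g/oz ≈ 2977 g

all-purpose flour: 1786 g; bread flour: 23 oz; pumpkin purée: 2977 g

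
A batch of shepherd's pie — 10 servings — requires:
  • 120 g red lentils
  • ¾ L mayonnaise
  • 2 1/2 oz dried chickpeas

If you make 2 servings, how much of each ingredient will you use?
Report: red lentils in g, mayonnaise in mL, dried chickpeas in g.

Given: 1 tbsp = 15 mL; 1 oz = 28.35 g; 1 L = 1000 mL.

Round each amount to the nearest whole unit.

red lentils: 24 g; mayonnaise: 150 mL; dried chickpeas: 14 g

Scaling factor: 2/10 = 1/5 = 0.2.
red lentils: 120 g × 1/5 = 24 g
mayonnaise: 0.75 L × 1/5 × 1000 mL/L = 150 mL
dried chickpeas: 2.5 oz × 1/5 × 28.35 g/oz ≈ 14 g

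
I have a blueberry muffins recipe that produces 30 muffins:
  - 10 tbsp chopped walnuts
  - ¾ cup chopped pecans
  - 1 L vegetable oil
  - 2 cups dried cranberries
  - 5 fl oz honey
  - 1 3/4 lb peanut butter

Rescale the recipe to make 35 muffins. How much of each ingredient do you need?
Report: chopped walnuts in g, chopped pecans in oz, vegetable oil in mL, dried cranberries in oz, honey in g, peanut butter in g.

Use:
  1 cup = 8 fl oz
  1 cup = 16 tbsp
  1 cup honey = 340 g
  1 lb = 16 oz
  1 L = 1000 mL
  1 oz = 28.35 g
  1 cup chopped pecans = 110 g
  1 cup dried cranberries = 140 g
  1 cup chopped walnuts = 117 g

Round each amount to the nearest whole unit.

Scaling factor: 35/30 = 7/6.
chopped walnuts: 10 tbsp × 7/6 ÷ 16 tbsp/cup × 117 g/cup ≈ 85 g
chopped pecans: 0.75 cup × 7/6 × 110 g/cup ÷ 28.35 g/oz ≈ 3 oz
vegetable oil: 1 L × 7/6 × 1000 mL/L ≈ 1167 mL
dried cranberries: 2 cup × 7/6 × 140 g/cup ÷ 28.35 g/oz ≈ 12 oz
honey: 5 fl oz × 7/6 ÷ 8 fl oz/cup × 340 g/cup ≈ 248 g
peanut butter: 1.75 lb × 7/6 × 16 oz/lb × 28.35 g/oz ≈ 926 g

chopped walnuts: 85 g; chopped pecans: 3 oz; vegetable oil: 1167 mL; dried cranberries: 12 oz; honey: 248 g; peanut butter: 926 g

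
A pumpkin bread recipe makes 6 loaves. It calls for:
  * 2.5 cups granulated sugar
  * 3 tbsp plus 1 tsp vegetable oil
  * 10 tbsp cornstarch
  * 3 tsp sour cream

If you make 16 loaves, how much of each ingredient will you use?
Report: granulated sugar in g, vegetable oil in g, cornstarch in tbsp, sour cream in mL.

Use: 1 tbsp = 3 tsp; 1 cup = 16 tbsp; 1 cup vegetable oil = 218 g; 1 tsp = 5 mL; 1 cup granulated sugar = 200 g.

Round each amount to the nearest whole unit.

Scaling factor: 16/6 = 8/3.
granulated sugar: 2.5 cup × 8/3 × 200 g/cup ≈ 1333 g
vegetable oil: (3 tbsp + 1 tsp = 10/3 tbsp) × 8/3 ÷ 16 tbsp/cup × 218 g/cup ≈ 121 g
cornstarch: 10 tbsp × 8/3 ≈ 27 tbsp
sour cream: 3 tsp × 8/3 × 5 mL/tsp = 40 mL

granulated sugar: 1333 g; vegetable oil: 121 g; cornstarch: 27 tbsp; sour cream: 40 mL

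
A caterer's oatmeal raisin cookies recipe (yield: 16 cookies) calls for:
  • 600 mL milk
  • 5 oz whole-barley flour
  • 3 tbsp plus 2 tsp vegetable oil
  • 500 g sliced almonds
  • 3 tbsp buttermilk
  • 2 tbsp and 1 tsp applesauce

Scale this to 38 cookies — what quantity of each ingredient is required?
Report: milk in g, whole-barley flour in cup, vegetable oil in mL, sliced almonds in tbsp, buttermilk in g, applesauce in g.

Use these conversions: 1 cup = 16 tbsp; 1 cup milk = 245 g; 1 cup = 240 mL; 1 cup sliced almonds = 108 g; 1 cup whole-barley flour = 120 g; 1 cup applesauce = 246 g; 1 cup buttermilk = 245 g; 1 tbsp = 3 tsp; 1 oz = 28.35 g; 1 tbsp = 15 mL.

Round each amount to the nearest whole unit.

milk: 1455 g; whole-barley flour: 3 cup; vegetable oil: 131 mL; sliced almonds: 176 tbsp; buttermilk: 109 g; applesauce: 85 g

Scaling factor: 38/16 = 19/8 = 2.375.
milk: 600 mL × 19/8 ÷ 240 mL/cup × 245 g/cup ≈ 1455 g
whole-barley flour: 5 oz × 19/8 × 28.35 g/oz ÷ 120 g/cup ≈ 3 cup
vegetable oil: (3 tbsp + 2 tsp = 11/3 tbsp) × 19/8 × 15 mL/tbsp ≈ 131 mL
sliced almonds: 500 g × 19/8 ÷ 108 g/cup × 16 tbsp/cup ≈ 176 tbsp
buttermilk: 3 tbsp × 19/8 ÷ 16 tbsp/cup × 245 g/cup ≈ 109 g
applesauce: (2 tbsp + 1 tsp = 7/3 tbsp) × 19/8 ÷ 16 tbsp/cup × 246 g/cup ≈ 85 g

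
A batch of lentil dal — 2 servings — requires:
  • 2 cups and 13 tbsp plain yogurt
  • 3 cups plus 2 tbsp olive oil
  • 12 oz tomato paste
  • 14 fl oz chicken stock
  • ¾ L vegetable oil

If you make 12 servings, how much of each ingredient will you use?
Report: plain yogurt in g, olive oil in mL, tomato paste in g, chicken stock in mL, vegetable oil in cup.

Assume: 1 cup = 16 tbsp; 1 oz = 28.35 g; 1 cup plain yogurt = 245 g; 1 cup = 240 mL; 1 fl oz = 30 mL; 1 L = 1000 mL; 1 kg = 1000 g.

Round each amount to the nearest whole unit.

plain yogurt: 4134 g; olive oil: 4500 mL; tomato paste: 2041 g; chicken stock: 2520 mL; vegetable oil: 19 cup

Scaling factor: 12/2 = 6.
plain yogurt: (2 cup + 13 tbsp = 2.8125 cup) × 6 × 245 g/cup ≈ 4134 g
olive oil: (3 cup + 2 tbsp = 3.125 cup) × 6 × 240 mL/cup = 4500 mL
tomato paste: 12 oz × 6 × 28.35 g/oz ≈ 2041 g
chicken stock: 14 fl oz × 6 × 30 mL/fl oz = 2520 mL
vegetable oil: 0.75 L × 6 × 1000 mL/L ÷ 240 mL/cup ≈ 19 cup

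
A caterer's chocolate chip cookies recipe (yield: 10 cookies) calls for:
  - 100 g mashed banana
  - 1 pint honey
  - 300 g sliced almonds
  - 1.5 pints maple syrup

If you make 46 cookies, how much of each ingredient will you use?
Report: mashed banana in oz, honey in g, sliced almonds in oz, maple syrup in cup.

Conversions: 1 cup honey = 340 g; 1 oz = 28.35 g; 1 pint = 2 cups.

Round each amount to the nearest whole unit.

Scaling factor: 46/10 = 23/5 = 4.6.
mashed banana: 100 g × 23/5 ÷ 28.35 g/oz ≈ 16 oz
honey: 1 pint × 23/5 × 2 cup/pint × 340 g/cup = 3128 g
sliced almonds: 300 g × 23/5 ÷ 28.35 g/oz ≈ 49 oz
maple syrup: 1.5 pint × 23/5 × 2 cup/pint ≈ 14 cup

mashed banana: 16 oz; honey: 3128 g; sliced almonds: 49 oz; maple syrup: 14 cup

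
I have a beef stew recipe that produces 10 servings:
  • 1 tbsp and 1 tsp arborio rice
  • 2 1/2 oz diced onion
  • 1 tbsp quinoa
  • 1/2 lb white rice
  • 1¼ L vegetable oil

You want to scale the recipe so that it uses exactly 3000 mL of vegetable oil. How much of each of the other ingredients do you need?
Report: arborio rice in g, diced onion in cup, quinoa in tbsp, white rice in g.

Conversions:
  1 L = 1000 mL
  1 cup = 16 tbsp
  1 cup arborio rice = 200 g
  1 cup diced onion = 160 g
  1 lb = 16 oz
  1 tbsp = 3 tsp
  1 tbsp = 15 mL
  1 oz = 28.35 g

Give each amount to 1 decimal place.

The original recipe has 1250 mL of vegetable oil, so the scaling factor is 3000 ÷ 1250 = 12/5 = 2.4.
arborio rice: (1 tbsp + 1 tsp = 4/3 tbsp) × 12/5 ÷ 16 tbsp/cup × 200 g/cup = 40.0 g
diced onion: 2.5 oz × 12/5 × 28.35 g/oz ÷ 160 g/cup ≈ 1.1 cup
quinoa: 1 tbsp × 12/5 = 2.4 tbsp
white rice: 0.5 lb × 12/5 × 16 oz/lb × 28.35 g/oz ≈ 544.3 g

arborio rice: 40.0 g; diced onion: 1.1 cup; quinoa: 2.4 tbsp; white rice: 544.3 g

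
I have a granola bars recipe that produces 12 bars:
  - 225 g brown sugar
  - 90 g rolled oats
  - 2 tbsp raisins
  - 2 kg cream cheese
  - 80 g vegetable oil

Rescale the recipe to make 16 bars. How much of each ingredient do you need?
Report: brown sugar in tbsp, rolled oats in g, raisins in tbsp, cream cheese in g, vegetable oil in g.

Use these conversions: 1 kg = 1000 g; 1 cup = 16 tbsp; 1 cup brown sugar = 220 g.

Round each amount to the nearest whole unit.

Scaling factor: 16/12 = 4/3.
brown sugar: 225 g × 4/3 ÷ 220 g/cup × 16 tbsp/cup ≈ 22 tbsp
rolled oats: 90 g × 4/3 = 120 g
raisins: 2 tbsp × 4/3 ≈ 3 tbsp
cream cheese: 2 kg × 4/3 × 1000 g/kg ≈ 2667 g
vegetable oil: 80 g × 4/3 ≈ 107 g

brown sugar: 22 tbsp; rolled oats: 120 g; raisins: 3 tbsp; cream cheese: 2667 g; vegetable oil: 107 g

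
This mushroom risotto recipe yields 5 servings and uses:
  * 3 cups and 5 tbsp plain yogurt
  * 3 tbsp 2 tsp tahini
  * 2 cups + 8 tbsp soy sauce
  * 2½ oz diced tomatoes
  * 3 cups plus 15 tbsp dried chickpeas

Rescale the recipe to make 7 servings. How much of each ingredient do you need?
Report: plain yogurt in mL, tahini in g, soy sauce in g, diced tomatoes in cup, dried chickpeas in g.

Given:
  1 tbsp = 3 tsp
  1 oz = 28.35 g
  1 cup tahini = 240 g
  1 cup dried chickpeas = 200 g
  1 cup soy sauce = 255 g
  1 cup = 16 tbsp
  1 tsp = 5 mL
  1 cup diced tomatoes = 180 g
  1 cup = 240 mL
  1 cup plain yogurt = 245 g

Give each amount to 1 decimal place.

plain yogurt: 1113.0 mL; tahini: 77.0 g; soy sauce: 892.5 g; diced tomatoes: 0.6 cup; dried chickpeas: 1102.5 g

Scaling factor: 7/5 = 1.4.
plain yogurt: (3 cup + 5 tbsp = 3.3125 cup) × 7/5 × 240 mL/cup = 1113.0 mL
tahini: (3 tbsp + 2 tsp = 11/3 tbsp) × 7/5 ÷ 16 tbsp/cup × 240 g/cup = 77.0 g
soy sauce: (2 cup + 8 tbsp = 2.5 cup) × 7/5 × 255 g/cup = 892.5 g
diced tomatoes: 2.5 oz × 7/5 × 28.35 g/oz ÷ 180 g/cup ≈ 0.6 cup
dried chickpeas: (3 cup + 15 tbsp = 3.9375 cup) × 7/5 × 200 g/cup = 1102.5 g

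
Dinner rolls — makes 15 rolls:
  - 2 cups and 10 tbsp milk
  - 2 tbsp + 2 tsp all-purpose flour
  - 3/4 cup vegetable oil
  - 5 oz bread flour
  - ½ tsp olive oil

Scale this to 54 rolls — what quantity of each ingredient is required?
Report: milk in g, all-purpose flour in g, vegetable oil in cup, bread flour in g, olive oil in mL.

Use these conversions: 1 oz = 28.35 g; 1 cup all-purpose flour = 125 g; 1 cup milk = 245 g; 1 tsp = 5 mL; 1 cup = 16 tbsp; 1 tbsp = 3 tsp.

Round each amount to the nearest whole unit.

milk: 2315 g; all-purpose flour: 75 g; vegetable oil: 3 cup; bread flour: 510 g; olive oil: 9 mL

Scaling factor: 54/15 = 18/5 = 3.6.
milk: (2 cup + 10 tbsp = 2.625 cup) × 18/5 × 245 g/cup ≈ 2315 g
all-purpose flour: (2 tbsp + 2 tsp = 8/3 tbsp) × 18/5 ÷ 16 tbsp/cup × 125 g/cup = 75 g
vegetable oil: 0.75 cup × 18/5 ≈ 3 cup
bread flour: 5 oz × 18/5 × 28.35 g/oz ≈ 510 g
olive oil: 0.5 tsp × 18/5 × 5 mL/tsp = 9 mL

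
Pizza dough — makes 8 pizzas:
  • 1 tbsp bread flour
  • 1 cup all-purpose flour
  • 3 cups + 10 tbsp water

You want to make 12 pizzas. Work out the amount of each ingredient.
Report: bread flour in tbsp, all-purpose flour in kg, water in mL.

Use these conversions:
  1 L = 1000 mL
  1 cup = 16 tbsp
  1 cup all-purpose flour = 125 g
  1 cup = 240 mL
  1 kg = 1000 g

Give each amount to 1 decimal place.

Scaling factor: 12/8 = 3/2 = 1.5.
bread flour: 1 tbsp × 3/2 = 1.5 tbsp
all-purpose flour: 1 cup × 3/2 × 125 g/cup ÷ 1000 g/kg ≈ 0.2 kg
water: (3 cup + 10 tbsp = 3.625 cup) × 3/2 × 240 mL/cup = 1305.0 mL

bread flour: 1.5 tbsp; all-purpose flour: 0.2 kg; water: 1305.0 mL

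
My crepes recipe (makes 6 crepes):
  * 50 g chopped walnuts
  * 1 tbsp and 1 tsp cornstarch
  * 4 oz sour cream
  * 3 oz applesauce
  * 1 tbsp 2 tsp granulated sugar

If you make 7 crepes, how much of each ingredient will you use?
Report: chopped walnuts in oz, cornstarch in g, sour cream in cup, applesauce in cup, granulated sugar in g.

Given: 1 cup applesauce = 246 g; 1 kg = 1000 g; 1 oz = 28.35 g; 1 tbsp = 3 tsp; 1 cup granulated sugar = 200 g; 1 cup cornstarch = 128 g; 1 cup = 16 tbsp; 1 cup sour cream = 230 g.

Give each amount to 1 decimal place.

chopped walnuts: 2.1 oz; cornstarch: 12.4 g; sour cream: 0.6 cup; applesauce: 0.4 cup; granulated sugar: 24.3 g

Scaling factor: 7/6.
chopped walnuts: 50 g × 7/6 ÷ 28.35 g/oz ≈ 2.1 oz
cornstarch: (1 tbsp + 1 tsp = 4/3 tbsp) × 7/6 ÷ 16 tbsp/cup × 128 g/cup ≈ 12.4 g
sour cream: 4 oz × 7/6 × 28.35 g/oz ÷ 230 g/cup ≈ 0.6 cup
applesauce: 3 oz × 7/6 × 28.35 g/oz ÷ 246 g/cup ≈ 0.4 cup
granulated sugar: (1 tbsp + 2 tsp = 5/3 tbsp) × 7/6 ÷ 16 tbsp/cup × 200 g/cup ≈ 24.3 g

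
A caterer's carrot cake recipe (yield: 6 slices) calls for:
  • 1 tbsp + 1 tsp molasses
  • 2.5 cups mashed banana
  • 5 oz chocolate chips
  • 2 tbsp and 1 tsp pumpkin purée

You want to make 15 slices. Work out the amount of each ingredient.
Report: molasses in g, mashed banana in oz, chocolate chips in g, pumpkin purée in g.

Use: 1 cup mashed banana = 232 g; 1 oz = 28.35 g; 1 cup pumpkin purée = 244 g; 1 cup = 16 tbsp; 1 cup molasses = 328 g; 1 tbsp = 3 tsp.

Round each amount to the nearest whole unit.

molasses: 68 g; mashed banana: 51 oz; chocolate chips: 354 g; pumpkin purée: 89 g

Scaling factor: 15/6 = 5/2 = 2.5.
molasses: (1 tbsp + 1 tsp = 4/3 tbsp) × 5/2 ÷ 16 tbsp/cup × 328 g/cup ≈ 68 g
mashed banana: 2.5 cup × 5/2 × 232 g/cup ÷ 28.35 g/oz ≈ 51 oz
chocolate chips: 5 oz × 5/2 × 28.35 g/oz ≈ 354 g
pumpkin purée: (2 tbsp + 1 tsp = 7/3 tbsp) × 5/2 ÷ 16 tbsp/cup × 244 g/cup ≈ 89 g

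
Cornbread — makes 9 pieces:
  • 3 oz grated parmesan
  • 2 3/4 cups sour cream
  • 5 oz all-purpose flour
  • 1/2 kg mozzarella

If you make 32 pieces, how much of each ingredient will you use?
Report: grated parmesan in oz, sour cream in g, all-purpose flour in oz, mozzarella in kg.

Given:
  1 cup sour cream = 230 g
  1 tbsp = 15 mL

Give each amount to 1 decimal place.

grated parmesan: 10.7 oz; sour cream: 2248.9 g; all-purpose flour: 17.8 oz; mozzarella: 1.8 kg

Scaling factor: 32/9.
grated parmesan: 3 oz × 32/9 ≈ 10.7 oz
sour cream: 2.75 cup × 32/9 × 230 g/cup ≈ 2248.9 g
all-purpose flour: 5 oz × 32/9 ≈ 17.8 oz
mozzarella: 0.5 kg × 32/9 ≈ 1.8 kg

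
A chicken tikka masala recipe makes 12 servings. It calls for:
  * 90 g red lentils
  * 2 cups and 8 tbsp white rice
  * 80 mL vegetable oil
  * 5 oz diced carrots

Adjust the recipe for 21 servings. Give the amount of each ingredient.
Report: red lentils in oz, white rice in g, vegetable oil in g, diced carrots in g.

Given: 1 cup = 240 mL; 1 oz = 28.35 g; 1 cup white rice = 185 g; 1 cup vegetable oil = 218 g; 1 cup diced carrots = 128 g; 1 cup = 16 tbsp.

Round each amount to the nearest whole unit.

red lentils: 6 oz; white rice: 809 g; vegetable oil: 127 g; diced carrots: 248 g

Scaling factor: 21/12 = 7/4 = 1.75.
red lentils: 90 g × 7/4 ÷ 28.35 g/oz ≈ 6 oz
white rice: (2 cup + 8 tbsp = 2.5 cup) × 7/4 × 185 g/cup ≈ 809 g
vegetable oil: 80 mL × 7/4 ÷ 240 mL/cup × 218 g/cup ≈ 127 g
diced carrots: 5 oz × 7/4 × 28.35 g/oz ≈ 248 g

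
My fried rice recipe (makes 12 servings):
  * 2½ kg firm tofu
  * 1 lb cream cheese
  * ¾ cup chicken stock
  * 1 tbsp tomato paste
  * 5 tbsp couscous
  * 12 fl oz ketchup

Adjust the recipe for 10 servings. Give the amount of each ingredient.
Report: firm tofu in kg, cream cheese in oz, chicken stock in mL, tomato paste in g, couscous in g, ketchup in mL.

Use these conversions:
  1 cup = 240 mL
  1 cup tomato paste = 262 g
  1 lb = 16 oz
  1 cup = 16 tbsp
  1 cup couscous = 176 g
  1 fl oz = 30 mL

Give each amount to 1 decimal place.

Scaling factor: 10/12 = 5/6.
firm tofu: 2.5 kg × 5/6 ≈ 2.1 kg
cream cheese: 1 lb × 5/6 × 16 oz/lb ≈ 13.3 oz
chicken stock: 0.75 cup × 5/6 × 240 mL/cup = 150.0 mL
tomato paste: 1 tbsp × 5/6 ÷ 16 tbsp/cup × 262 g/cup ≈ 13.6 g
couscous: 5 tbsp × 5/6 ÷ 16 tbsp/cup × 176 g/cup ≈ 45.8 g
ketchup: 12 fl oz × 5/6 × 30 mL/fl oz = 300.0 mL

firm tofu: 2.1 kg; cream cheese: 13.3 oz; chicken stock: 150.0 mL; tomato paste: 13.6 g; couscous: 45.8 g; ketchup: 300.0 mL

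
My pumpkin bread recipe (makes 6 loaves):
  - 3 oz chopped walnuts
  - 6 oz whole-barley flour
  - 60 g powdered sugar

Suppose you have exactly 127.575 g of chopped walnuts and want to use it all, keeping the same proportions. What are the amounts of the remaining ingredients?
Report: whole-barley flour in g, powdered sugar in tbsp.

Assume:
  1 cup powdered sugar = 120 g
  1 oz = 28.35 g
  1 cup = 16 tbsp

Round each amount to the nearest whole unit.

The original recipe has 85.05 g of chopped walnuts, so the scaling factor is 127.575 ÷ 85.05 = 3/2 = 1.5.
whole-barley flour: 6 oz × 3/2 × 28.35 g/oz ≈ 255 g
powdered sugar: 60 g × 3/2 ÷ 120 g/cup × 16 tbsp/cup = 12 tbsp

whole-barley flour: 255 g; powdered sugar: 12 tbsp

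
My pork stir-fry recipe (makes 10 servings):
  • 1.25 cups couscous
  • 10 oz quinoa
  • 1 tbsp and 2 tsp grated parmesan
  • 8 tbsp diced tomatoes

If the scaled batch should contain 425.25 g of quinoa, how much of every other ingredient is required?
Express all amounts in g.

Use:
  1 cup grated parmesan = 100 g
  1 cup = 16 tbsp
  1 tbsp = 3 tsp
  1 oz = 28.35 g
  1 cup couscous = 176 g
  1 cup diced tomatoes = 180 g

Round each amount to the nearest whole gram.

couscous: 330 g; grated parmesan: 16 g; diced tomatoes: 135 g

The original recipe has 283.5 g of quinoa, so the scaling factor is 425.25 ÷ 283.5 = 3/2 = 1.5.
couscous: 1.25 cup × 3/2 × 176 g/cup = 330 g
grated parmesan: (1 tbsp + 2 tsp = 5/3 tbsp) × 3/2 ÷ 16 tbsp/cup × 100 g/cup ≈ 16 g
diced tomatoes: 8 tbsp × 3/2 ÷ 16 tbsp/cup × 180 g/cup = 135 g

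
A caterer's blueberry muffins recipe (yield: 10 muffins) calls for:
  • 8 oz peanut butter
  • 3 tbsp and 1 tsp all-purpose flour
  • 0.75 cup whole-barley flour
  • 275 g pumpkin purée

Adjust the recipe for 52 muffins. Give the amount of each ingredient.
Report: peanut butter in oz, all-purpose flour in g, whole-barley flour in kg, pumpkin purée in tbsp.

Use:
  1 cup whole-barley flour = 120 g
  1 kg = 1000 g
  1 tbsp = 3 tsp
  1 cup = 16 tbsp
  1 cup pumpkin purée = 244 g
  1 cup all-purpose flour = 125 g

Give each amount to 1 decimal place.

Scaling factor: 52/10 = 26/5 = 5.2.
peanut butter: 8 oz × 26/5 = 41.6 oz
all-purpose flour: (3 tbsp + 1 tsp = 10/3 tbsp) × 26/5 ÷ 16 tbsp/cup × 125 g/cup ≈ 135.4 g
whole-barley flour: 0.75 cup × 26/5 × 120 g/cup ÷ 1000 g/kg ≈ 0.5 kg
pumpkin purée: 275 g × 26/5 ÷ 244 g/cup × 16 tbsp/cup ≈ 93.8 tbsp

peanut butter: 41.6 oz; all-purpose flour: 135.4 g; whole-barley flour: 0.5 kg; pumpkin purée: 93.8 tbsp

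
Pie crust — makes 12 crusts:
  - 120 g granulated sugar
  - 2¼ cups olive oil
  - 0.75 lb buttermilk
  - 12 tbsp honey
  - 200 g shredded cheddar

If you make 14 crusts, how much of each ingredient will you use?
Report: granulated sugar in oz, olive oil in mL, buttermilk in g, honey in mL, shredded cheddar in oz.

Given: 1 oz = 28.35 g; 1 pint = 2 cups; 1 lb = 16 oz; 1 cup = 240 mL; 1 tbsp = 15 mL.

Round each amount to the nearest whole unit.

granulated sugar: 5 oz; olive oil: 630 mL; buttermilk: 397 g; honey: 210 mL; shredded cheddar: 8 oz

Scaling factor: 14/12 = 7/6.
granulated sugar: 120 g × 7/6 ÷ 28.35 g/oz ≈ 5 oz
olive oil: 2.25 cup × 7/6 × 240 mL/cup = 630 mL
buttermilk: 0.75 lb × 7/6 × 16 oz/lb × 28.35 g/oz ≈ 397 g
honey: 12 tbsp × 7/6 × 15 mL/tbsp = 210 mL
shredded cheddar: 200 g × 7/6 ÷ 28.35 g/oz ≈ 8 oz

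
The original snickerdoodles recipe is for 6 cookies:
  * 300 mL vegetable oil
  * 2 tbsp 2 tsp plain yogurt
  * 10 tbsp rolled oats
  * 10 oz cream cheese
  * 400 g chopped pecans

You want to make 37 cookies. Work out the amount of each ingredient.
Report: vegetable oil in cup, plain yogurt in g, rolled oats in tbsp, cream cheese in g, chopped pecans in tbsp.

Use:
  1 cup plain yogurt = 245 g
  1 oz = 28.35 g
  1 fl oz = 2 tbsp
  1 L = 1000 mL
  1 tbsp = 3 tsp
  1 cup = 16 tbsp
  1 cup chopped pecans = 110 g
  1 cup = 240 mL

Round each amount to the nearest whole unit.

Scaling factor: 37/6.
vegetable oil: 300 mL × 37/6 ÷ 240 mL/cup ≈ 8 cup
plain yogurt: (2 tbsp + 2 tsp = 8/3 tbsp) × 37/6 ÷ 16 tbsp/cup × 245 g/cup ≈ 252 g
rolled oats: 10 tbsp × 37/6 ≈ 62 tbsp
cream cheese: 10 oz × 37/6 × 28.35 g/oz ≈ 1748 g
chopped pecans: 400 g × 37/6 ÷ 110 g/cup × 16 tbsp/cup ≈ 359 tbsp

vegetable oil: 8 cup; plain yogurt: 252 g; rolled oats: 62 tbsp; cream cheese: 1748 g; chopped pecans: 359 tbsp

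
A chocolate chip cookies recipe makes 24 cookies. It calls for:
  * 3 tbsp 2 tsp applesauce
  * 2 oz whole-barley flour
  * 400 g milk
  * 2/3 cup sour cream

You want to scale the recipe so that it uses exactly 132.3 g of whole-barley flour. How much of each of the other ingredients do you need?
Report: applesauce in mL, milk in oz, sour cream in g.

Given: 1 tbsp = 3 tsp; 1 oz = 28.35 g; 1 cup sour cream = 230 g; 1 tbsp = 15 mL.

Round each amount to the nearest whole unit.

The original recipe has 56.7 g of whole-barley flour, so the scaling factor is 132.3 ÷ 56.7 = 7/3.
applesauce: (3 tbsp + 2 tsp = 11/3 tbsp) × 7/3 × 15 mL/tbsp ≈ 128 mL
milk: 400 g × 7/3 ÷ 28.35 g/oz ≈ 33 oz
sour cream: 2/3 cup × 7/3 × 230 g/cup ≈ 358 g

applesauce: 128 mL; milk: 33 oz; sour cream: 358 g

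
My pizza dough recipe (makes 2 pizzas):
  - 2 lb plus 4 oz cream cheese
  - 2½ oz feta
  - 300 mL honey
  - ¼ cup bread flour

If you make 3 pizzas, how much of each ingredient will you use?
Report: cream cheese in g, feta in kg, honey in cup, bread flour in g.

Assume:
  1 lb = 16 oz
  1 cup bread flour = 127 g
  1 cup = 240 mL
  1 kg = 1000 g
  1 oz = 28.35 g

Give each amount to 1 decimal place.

cream cheese: 1530.9 g; feta: 0.1 kg; honey: 1.9 cup; bread flour: 47.6 g

Scaling factor: 3/2 = 1.5.
cream cheese: (2 lb + 4 oz = 2.25 lb) × 3/2 × 16 oz/lb × 28.35 g/oz = 1530.9 g
feta: 2.5 oz × 3/2 × 28.35 g/oz ÷ 1000 g/kg ≈ 0.1 kg
honey: 300 mL × 3/2 ÷ 240 mL/cup ≈ 1.9 cup
bread flour: 0.25 cup × 3/2 × 127 g/cup ≈ 47.6 g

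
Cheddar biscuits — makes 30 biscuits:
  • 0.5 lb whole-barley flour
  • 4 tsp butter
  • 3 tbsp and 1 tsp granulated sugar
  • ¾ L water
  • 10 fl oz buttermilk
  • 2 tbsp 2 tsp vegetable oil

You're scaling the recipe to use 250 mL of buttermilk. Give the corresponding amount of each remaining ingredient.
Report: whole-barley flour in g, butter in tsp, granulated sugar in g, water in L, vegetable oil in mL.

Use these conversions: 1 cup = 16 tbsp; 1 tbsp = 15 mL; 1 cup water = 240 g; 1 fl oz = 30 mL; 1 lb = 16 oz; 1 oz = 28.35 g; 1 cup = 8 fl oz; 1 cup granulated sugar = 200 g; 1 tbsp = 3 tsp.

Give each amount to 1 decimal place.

The original recipe has 300 mL of buttermilk, so the scaling factor is 250 ÷ 300 = 5/6.
whole-barley flour: 0.5 lb × 5/6 × 16 oz/lb × 28.35 g/oz = 189.0 g
butter: 4 tsp × 5/6 ≈ 3.3 tsp
granulated sugar: (3 tbsp + 1 tsp = 10/3 tbsp) × 5/6 ÷ 16 tbsp/cup × 200 g/cup ≈ 34.7 g
water: 0.75 L × 5/6 ≈ 0.6 L
vegetable oil: (2 tbsp + 2 tsp = 8/3 tbsp) × 5/6 × 15 mL/tbsp ≈ 33.3 mL

whole-barley flour: 189.0 g; butter: 3.3 tsp; granulated sugar: 34.7 g; water: 0.6 L; vegetable oil: 33.3 mL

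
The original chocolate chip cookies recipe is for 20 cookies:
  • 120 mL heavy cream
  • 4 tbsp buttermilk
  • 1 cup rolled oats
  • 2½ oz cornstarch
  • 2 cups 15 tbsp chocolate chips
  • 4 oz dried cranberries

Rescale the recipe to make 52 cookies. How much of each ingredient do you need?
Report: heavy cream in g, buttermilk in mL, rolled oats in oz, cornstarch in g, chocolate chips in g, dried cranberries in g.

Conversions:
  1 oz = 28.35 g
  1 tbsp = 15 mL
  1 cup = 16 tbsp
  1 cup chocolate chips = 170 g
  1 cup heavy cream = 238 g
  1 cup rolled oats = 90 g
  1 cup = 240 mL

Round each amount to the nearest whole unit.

heavy cream: 309 g; buttermilk: 156 mL; rolled oats: 8 oz; cornstarch: 184 g; chocolate chips: 1298 g; dried cranberries: 295 g

Scaling factor: 52/20 = 13/5 = 2.6.
heavy cream: 120 mL × 13/5 ÷ 240 mL/cup × 238 g/cup ≈ 309 g
buttermilk: 4 tbsp × 13/5 × 15 mL/tbsp = 156 mL
rolled oats: 1 cup × 13/5 × 90 g/cup ÷ 28.35 g/oz ≈ 8 oz
cornstarch: 2.5 oz × 13/5 × 28.35 g/oz ≈ 184 g
chocolate chips: (2 cup + 15 tbsp = 2.9375 cup) × 13/5 × 170 g/cup ≈ 1298 g
dried cranberries: 4 oz × 13/5 × 28.35 g/oz ≈ 295 g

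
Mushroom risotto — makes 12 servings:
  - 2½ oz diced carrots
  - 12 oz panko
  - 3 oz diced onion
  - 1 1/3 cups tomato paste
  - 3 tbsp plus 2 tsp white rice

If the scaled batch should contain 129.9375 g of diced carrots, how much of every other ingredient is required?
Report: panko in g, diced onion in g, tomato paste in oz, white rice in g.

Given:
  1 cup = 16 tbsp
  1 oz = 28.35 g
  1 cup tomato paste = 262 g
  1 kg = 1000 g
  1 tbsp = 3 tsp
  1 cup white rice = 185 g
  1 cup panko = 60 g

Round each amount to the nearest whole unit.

The original recipe has 70.875 g of diced carrots, so the scaling factor is 129.9375 ÷ 70.875 = 11/6.
panko: 12 oz × 11/6 × 28.35 g/oz ≈ 624 g
diced onion: 3 oz × 11/6 × 28.35 g/oz ≈ 156 g
tomato paste: 4/3 cup × 11/6 × 262 g/cup ÷ 28.35 g/oz ≈ 23 oz
white rice: (3 tbsp + 2 tsp = 11/3 tbsp) × 11/6 ÷ 16 tbsp/cup × 185 g/cup ≈ 78 g

panko: 624 g; diced onion: 156 g; tomato paste: 23 oz; white rice: 78 g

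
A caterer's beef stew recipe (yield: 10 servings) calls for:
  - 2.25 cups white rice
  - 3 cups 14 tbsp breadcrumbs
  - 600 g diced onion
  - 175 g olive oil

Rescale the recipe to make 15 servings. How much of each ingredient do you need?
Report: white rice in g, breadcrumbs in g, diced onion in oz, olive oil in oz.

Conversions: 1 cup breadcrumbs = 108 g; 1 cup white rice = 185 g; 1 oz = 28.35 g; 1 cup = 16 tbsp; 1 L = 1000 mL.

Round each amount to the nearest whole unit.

Scaling factor: 15/10 = 3/2 = 1.5.
white rice: 2.25 cup × 3/2 × 185 g/cup ≈ 624 g
breadcrumbs: (3 cup + 14 tbsp = 3.875 cup) × 3/2 × 108 g/cup ≈ 628 g
diced onion: 600 g × 3/2 ÷ 28.35 g/oz ≈ 32 oz
olive oil: 175 g × 3/2 ÷ 28.35 g/oz ≈ 9 oz

white rice: 624 g; breadcrumbs: 628 g; diced onion: 32 oz; olive oil: 9 oz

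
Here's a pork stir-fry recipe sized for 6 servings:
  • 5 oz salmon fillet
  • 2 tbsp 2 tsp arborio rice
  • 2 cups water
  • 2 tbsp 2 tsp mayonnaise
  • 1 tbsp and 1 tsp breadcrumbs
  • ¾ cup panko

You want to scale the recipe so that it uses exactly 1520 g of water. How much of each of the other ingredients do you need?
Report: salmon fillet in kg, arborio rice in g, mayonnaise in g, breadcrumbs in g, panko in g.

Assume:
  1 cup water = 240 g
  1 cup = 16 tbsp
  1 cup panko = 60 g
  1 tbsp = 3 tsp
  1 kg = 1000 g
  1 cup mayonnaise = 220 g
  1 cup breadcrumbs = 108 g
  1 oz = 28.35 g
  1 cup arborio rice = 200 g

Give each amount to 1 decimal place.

The original recipe has 480 g of water, so the scaling factor is 1520 ÷ 480 = 19/6.
salmon fillet: 5 oz × 19/6 × 28.35 g/oz ÷ 1000 g/kg ≈ 0.4 kg
arborio rice: (2 tbsp + 2 tsp = 8/3 tbsp) × 19/6 ÷ 16 tbsp/cup × 200 g/cup ≈ 105.6 g
mayonnaise: (2 tbsp + 2 tsp = 8/3 tbsp) × 19/6 ÷ 16 tbsp/cup × 220 g/cup ≈ 116.1 g
breadcrumbs: (1 tbsp + 1 tsp = 4/3 tbsp) × 19/6 ÷ 16 tbsp/cup × 108 g/cup = 28.5 g
panko: 0.75 cup × 19/6 × 60 g/cup = 142.5 g

salmon fillet: 0.4 kg; arborio rice: 105.6 g; mayonnaise: 116.1 g; breadcrumbs: 28.5 g; panko: 142.5 g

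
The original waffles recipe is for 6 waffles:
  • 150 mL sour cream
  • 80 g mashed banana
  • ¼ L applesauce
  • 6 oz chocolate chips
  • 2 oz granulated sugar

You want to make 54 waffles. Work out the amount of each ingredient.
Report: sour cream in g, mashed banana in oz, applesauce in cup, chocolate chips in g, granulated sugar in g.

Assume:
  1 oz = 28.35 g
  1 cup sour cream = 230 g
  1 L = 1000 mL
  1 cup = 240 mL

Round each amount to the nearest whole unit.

Scaling factor: 54/6 = 9.
sour cream: 150 mL × 9 ÷ 240 mL/cup × 230 g/cup ≈ 1294 g
mashed banana: 80 g × 9 ÷ 28.35 g/oz ≈ 25 oz
applesauce: 0.25 L × 9 × 1000 mL/L ÷ 240 mL/cup ≈ 9 cup
chocolate chips: 6 oz × 9 × 28.35 g/oz ≈ 1531 g
granulated sugar: 2 oz × 9 × 28.35 g/oz ≈ 510 g

sour cream: 1294 g; mashed banana: 25 oz; applesauce: 9 cup; chocolate chips: 1531 g; granulated sugar: 510 g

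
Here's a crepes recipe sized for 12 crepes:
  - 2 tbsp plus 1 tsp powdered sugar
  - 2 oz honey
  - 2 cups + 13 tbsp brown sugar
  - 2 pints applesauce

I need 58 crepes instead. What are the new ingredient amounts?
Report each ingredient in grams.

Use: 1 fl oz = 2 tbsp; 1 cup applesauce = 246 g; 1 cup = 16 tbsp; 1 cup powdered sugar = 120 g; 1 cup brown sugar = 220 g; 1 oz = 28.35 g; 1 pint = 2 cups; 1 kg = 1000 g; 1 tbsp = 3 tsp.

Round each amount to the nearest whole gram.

powdered sugar: 85 g; honey: 274 g; brown sugar: 2991 g; applesauce: 4756 g

Scaling factor: 58/12 = 29/6.
powdered sugar: (2 tbsp + 1 tsp = 7/3 tbsp) × 29/6 ÷ 16 tbsp/cup × 120 g/cup ≈ 85 g
honey: 2 oz × 29/6 × 28.35 g/oz ≈ 274 g
brown sugar: (2 cup + 13 tbsp = 2.8125 cup) × 29/6 × 220 g/cup ≈ 2991 g
applesauce: 2 pint × 29/6 × 2 cup/pint × 246 g/cup = 4756 g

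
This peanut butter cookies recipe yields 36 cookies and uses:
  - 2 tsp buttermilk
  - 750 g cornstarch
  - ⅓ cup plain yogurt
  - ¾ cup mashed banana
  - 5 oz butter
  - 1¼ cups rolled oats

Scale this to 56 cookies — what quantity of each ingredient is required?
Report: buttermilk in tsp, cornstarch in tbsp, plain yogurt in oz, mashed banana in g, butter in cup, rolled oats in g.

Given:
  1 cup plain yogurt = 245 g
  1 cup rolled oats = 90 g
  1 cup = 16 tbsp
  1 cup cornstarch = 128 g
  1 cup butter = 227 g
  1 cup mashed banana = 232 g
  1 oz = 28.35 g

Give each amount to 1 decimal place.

buttermilk: 3.1 tsp; cornstarch: 145.8 tbsp; plain yogurt: 4.5 oz; mashed banana: 270.7 g; butter: 1.0 cup; rolled oats: 175.0 g

Scaling factor: 56/36 = 14/9.
buttermilk: 2 tsp × 14/9 ≈ 3.1 tsp
cornstarch: 750 g × 14/9 ÷ 128 g/cup × 16 tbsp/cup ≈ 145.8 tbsp
plain yogurt: 1/3 cup × 14/9 × 245 g/cup ÷ 28.35 g/oz ≈ 4.5 oz
mashed banana: 0.75 cup × 14/9 × 232 g/cup ≈ 270.7 g
butter: 5 oz × 14/9 × 28.35 g/oz ÷ 227 g/cup ≈ 1.0 cup
rolled oats: 1.25 cup × 14/9 × 90 g/cup = 175.0 g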